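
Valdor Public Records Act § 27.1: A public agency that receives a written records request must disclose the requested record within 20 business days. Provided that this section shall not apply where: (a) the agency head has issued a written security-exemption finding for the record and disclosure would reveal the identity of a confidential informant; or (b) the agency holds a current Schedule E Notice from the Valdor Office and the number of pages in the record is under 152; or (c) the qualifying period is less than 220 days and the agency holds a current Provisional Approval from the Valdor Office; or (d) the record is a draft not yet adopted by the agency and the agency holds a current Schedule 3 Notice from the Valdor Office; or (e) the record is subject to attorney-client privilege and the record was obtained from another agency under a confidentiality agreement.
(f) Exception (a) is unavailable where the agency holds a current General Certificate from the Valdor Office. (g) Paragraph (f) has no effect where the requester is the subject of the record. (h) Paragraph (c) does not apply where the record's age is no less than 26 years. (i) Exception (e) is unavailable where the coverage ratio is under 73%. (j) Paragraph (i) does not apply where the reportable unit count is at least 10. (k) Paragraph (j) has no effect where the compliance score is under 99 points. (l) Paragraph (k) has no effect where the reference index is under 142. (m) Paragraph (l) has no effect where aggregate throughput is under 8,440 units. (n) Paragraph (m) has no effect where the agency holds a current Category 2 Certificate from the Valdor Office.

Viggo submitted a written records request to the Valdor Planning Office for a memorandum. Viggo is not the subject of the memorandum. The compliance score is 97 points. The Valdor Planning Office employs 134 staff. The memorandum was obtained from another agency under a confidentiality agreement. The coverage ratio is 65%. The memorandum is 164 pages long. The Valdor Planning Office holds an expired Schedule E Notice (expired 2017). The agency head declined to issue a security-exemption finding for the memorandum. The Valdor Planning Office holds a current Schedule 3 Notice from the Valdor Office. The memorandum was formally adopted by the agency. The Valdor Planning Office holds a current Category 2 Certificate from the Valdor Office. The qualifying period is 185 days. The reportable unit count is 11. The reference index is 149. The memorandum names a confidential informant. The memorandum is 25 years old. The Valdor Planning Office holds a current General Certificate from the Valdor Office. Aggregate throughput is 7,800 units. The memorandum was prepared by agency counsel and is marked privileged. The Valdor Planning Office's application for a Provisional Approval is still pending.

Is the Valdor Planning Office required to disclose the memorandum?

Yes — the Valdor Planning Office must disclose the memorandum.

Exception (a) fails — the agency head declined to issue a security-exemption finding.
Exception (b) requires that the agency holds a current Schedule E Notice from the Valdor Office; but there is no Schedule E Notice in force, so (b) is unavailable.
Exception (c) fails — the Provisional Approval is not current.
Exception (d) requires that the record is a draft not yet adopted by the agency; but the memorandum has been formally adopted, so (d) is unavailable.
Exception (e)'s conditions are all satisfied: the memorandum is privileged; the memorandum was obtained under a confidentiality agreement. However, paragraphs (i)–(n) must be considered: (i) operates against (e): the coverage ratio is 65%, under the 73% limit. (j) operates (the reportable unit count is 11, meeting the 10 threshold), but yields to (k): (k) operates against (j): the compliance score is 97 points, under the 99 points limit. (l), which would lift (k), is not engaged — the reference index is 149, not under 142. Exception (e) does not apply.
Every exception is unavailable, so the rule governs.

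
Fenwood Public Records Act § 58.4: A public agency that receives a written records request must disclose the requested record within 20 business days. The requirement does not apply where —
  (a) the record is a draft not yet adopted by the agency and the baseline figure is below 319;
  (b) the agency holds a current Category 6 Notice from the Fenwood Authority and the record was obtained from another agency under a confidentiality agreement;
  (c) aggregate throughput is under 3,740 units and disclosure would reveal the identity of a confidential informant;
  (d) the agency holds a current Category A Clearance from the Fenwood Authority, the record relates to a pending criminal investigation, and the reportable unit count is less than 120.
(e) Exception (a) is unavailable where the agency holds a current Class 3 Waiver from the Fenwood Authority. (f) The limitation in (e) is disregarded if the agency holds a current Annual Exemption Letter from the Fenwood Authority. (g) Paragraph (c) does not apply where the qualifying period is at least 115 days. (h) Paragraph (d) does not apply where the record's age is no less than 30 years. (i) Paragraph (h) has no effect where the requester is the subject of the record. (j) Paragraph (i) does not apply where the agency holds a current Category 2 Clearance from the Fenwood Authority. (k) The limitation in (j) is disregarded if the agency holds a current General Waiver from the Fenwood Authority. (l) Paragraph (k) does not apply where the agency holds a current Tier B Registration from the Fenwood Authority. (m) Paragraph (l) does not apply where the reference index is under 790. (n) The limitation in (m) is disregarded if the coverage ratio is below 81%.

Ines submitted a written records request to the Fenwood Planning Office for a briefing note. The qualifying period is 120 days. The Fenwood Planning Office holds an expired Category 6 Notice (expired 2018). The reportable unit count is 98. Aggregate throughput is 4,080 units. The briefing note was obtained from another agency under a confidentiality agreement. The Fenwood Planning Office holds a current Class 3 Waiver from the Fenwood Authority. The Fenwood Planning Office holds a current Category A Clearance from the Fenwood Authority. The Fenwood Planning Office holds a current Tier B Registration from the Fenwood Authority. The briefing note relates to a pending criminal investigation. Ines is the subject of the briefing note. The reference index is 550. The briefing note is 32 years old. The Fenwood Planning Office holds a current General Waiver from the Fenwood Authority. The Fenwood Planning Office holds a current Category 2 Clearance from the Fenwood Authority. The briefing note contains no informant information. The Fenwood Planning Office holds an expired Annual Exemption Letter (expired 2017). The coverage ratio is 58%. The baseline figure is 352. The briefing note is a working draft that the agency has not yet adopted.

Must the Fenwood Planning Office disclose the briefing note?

Yes — the Fenwood Planning Office must disclose the briefing note.

Exception (a) does not apply: the baseline figure is 352, not below 319.
Exception (b) does not apply: the Category 6 Notice is not current.
Exception (c) requires that aggregate throughput is under 3,740 units; but aggregate throughput is 4,080 units, not under 3,740 units, so (c) is unavailable.
Exception (d)'s conditions are all satisfied: a current Category A Clearance is held; the briefing note relates to a pending investigation; the reportable unit count is 98, less than the 120 limit. However, paragraphs (h)–(n) must be considered: (h) operates against (d): the record's age is 32 years, meeting the 30 years threshold. (i) would limit (h) — Ines is the subject of the briefing note — but (j) sets (i) aside: (j) operates against (i): a current Category 2 Clearance is held. (k) is triggered (a current General Waiver is held), but is displaced by (l): (l) operates against (k): a current Tier B Registration is held. (m) is triggered (the reference index is 550, under the 790 limit), but is displaced by (n): (n) operates against (m): the coverage ratio is 58%, below the 81% limit. Exception (d) does not apply.
No exception displaces § 58.4.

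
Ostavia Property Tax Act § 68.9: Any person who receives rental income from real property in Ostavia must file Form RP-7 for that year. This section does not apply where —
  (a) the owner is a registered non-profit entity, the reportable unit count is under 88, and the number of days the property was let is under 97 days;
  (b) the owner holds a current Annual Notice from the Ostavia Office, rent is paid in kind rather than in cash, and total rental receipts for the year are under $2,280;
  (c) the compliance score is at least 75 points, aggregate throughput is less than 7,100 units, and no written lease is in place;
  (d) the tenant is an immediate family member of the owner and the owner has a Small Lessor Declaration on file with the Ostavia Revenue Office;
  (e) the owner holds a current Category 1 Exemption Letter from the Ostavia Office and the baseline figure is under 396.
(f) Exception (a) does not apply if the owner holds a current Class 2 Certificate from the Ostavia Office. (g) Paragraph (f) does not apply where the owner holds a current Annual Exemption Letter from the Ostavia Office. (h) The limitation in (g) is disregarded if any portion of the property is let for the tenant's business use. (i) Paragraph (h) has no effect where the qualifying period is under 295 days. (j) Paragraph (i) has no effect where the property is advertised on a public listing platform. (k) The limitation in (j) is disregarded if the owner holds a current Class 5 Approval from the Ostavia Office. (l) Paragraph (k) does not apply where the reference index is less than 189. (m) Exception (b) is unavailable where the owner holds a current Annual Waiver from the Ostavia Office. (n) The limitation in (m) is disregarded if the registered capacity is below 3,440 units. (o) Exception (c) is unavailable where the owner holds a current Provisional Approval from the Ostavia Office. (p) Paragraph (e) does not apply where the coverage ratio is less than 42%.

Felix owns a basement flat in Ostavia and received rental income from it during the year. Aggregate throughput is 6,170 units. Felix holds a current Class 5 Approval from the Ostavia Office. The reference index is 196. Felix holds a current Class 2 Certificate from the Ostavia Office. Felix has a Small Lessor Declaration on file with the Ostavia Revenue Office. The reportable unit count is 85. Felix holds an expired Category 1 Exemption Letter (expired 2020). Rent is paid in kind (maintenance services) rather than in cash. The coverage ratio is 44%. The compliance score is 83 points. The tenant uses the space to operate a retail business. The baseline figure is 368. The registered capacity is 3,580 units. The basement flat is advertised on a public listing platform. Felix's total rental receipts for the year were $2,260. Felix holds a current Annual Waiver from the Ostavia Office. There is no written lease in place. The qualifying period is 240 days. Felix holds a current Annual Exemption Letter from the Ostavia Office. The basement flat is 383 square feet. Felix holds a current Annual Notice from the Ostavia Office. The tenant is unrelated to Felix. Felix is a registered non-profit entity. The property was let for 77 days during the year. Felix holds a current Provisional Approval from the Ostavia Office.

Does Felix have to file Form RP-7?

Exception (a) is satisfied on its face — Felix is a registered non-profit; the reportable unit count is 85, under the 88 limit; the number of days the property was let is 77 days, under the 97 days limit. Considering the limiting provisions: (f) is triggered (a current Class 2 Certificate is held), but yields to (g): (g) operates against (f): a current Annual Exemption Letter is held. (h) applies (the space is let for business use), but is set aside by (i): (i) operates against (h): the qualifying period is 240 days, under the 295 days limit. (j) would limit (i) — the property is publicly advertised — but (k) sets (j) aside: (k) operates against (j): a current Class 5 Approval is held. (l) does not operate here (the reference index is 196, not less than 189), so (k) stands. Exception (a) stands.
All of (b)'s requirements are met (a current Annual Notice is held; rent is paid in kind; total rental receipts for the year are $2,260, under the $2,280 limit). Turning to paragraphs (m)–(n): (m) applies — a current Annual Waiver is held. (n), which would lift (m), is not triggered — the registered capacity is 3,580 units, not below 3,440 units. Exception (b) does not apply.
All of (c)'s requirements are met (the compliance score is 83 points, meeting the 75 points threshold; aggregate throughput is 6,170 units, less than the 7,100 units limit; there is no written lease). But applying paragraph (o): (o) applies — a current Provisional Approval is held. Exception (c) does not apply.
Exception (d) does not apply: the tenant is unrelated to the owner.
Exception (e) does not apply: there is no Category 1 Exemption Letter in force.

No — exception (a) applies; Felix is not required to file Form RP-7.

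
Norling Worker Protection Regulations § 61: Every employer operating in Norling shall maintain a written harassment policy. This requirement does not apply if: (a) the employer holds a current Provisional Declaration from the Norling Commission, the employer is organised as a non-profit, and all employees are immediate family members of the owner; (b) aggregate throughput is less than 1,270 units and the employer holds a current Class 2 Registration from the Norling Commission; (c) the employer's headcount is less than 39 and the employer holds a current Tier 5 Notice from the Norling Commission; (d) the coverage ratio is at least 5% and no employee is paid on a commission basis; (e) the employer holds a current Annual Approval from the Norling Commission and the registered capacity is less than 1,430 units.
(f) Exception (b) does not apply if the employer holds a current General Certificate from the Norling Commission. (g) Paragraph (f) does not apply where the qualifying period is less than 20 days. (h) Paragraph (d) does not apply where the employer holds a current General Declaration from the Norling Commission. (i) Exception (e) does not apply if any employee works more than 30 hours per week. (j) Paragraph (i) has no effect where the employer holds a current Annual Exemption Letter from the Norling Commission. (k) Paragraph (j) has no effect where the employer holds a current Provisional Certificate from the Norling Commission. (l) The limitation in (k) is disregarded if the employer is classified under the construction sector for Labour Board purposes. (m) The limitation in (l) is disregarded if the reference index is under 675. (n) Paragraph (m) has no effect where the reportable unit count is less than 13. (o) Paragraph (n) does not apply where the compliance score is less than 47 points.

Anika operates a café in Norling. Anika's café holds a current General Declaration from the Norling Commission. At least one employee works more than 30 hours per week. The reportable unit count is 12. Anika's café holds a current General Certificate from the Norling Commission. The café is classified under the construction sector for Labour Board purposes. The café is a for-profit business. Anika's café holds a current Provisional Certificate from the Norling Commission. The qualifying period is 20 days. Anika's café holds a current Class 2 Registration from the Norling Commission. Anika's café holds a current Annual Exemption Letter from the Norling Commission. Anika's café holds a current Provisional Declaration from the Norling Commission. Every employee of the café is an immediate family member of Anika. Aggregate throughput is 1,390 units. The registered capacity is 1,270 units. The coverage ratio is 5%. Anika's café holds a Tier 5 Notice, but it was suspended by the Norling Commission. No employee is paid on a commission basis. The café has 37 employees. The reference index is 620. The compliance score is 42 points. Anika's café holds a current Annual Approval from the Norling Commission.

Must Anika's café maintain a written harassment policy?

Exception (a) fails — the employer is for-profit.
Exception (b) does not apply: aggregate throughput is 1,390 units, not less than 1,270 units.
Exception (c) fails — no current Tier 5 Notice is held.
Exception (d): the coverage ratio is 5%, meeting the 5% threshold; no employee is paid on commission — every condition holds. But applying paragraph (h): (h) operates against (d): a current General Declaration is held. Exception (d) does not apply.
Exception (e)'s conditions are all satisfied: a current Annual Approval is held; the registered capacity is 1,270 units, less than the 1,430 units limit. However, paragraphs (i)–(o) must be considered: (i) operates against (e): at least one employee exceeds 30 hours/week. (j) would limit (i) — a current Annual Exemption Letter is held — but (k) sets (j) aside: (k) operates against (j): a current Provisional Certificate is held. (l) applies (the café is classified under the construction sector), but is overridden by (m): (m) operates against (l): the reference index is 620, under the 675 limit. (n) would limit (m) — the reportable unit count is 12, less than the 13 limit — but (o) sets (n) aside: (o) operates against (n): the compliance score is 42 points, less than the 47 points limit. (e) is therefore removed.
No exception displaces § 61.

Yes — Anika's café must maintain a written harassment policy.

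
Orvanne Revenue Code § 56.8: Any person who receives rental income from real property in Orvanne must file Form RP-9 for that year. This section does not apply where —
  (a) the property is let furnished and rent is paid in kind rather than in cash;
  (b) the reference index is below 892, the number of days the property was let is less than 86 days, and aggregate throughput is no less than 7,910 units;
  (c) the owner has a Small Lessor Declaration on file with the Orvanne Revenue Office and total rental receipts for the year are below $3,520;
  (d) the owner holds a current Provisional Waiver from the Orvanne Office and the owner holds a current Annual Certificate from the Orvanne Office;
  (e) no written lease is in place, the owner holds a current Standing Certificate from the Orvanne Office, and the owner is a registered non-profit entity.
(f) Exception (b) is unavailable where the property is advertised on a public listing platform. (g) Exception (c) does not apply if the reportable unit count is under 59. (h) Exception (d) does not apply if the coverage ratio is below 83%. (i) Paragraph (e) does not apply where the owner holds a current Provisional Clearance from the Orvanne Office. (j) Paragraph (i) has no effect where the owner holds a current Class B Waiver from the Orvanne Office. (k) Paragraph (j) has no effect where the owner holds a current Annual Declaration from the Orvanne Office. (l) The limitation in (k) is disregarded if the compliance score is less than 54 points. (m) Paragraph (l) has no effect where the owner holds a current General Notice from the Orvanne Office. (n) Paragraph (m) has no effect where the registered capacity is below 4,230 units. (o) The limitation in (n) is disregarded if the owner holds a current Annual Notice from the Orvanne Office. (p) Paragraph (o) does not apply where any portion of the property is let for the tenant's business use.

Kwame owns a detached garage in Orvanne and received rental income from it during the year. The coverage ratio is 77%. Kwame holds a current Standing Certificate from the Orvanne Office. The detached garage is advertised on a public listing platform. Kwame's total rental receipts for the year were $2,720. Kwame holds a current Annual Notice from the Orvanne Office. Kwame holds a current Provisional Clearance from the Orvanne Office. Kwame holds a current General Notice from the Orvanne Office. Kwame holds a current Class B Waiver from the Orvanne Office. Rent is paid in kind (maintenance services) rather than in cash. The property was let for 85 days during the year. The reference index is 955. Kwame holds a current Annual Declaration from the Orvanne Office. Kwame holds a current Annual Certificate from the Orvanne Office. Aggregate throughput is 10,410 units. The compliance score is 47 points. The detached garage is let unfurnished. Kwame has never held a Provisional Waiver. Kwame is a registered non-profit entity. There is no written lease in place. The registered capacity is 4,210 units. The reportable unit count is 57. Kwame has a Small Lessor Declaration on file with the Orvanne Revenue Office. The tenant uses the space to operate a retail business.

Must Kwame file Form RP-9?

No — exception (e) applies; Kwame is not required to file Form RP-9.

Exception (a) does not apply: the property is let unfurnished.
Exception (b) requires that the reference index is below 892; but the reference index is 955, not below 892, so (b) is unavailable.
Exception (c) is satisfied on its face — a Small Lessor Declaration is on file; total rental receipts for the year are $2,720, below the $3,520 limit. But: (g) operates against (c): the reportable unit count is 57, under the 59 limit. Exception (c) does not apply.
Exception (d) requires that the owner holds a current Provisional Waiver from the Orvanne Office; but no current Provisional Waiver is held, so (d) is unavailable.
All of (e)'s requirements are met (there is no written lease; a current Standing Certificate is held; Kwame is a registered non-profit). Under paragraphs (i)–(p): (i) would limit (e) — a current Provisional Clearance is held — but (j) sets (i) aside: (j) applies — a current Class B Waiver is held. (k) operates (a current Annual Declaration is held), but yields to (l): (l) applies — the compliance score is 47 points, less than the 54 points limit. (m) would limit (l) — a current General Notice is held — but (n) sets (m) aside: (n) operates — the registered capacity is 4,210 units, below the 4,230 units limit. (o) applies (a current Annual Notice is held), but is overridden by (p): (p) is triggered — the space is let for business use. So (e) applies.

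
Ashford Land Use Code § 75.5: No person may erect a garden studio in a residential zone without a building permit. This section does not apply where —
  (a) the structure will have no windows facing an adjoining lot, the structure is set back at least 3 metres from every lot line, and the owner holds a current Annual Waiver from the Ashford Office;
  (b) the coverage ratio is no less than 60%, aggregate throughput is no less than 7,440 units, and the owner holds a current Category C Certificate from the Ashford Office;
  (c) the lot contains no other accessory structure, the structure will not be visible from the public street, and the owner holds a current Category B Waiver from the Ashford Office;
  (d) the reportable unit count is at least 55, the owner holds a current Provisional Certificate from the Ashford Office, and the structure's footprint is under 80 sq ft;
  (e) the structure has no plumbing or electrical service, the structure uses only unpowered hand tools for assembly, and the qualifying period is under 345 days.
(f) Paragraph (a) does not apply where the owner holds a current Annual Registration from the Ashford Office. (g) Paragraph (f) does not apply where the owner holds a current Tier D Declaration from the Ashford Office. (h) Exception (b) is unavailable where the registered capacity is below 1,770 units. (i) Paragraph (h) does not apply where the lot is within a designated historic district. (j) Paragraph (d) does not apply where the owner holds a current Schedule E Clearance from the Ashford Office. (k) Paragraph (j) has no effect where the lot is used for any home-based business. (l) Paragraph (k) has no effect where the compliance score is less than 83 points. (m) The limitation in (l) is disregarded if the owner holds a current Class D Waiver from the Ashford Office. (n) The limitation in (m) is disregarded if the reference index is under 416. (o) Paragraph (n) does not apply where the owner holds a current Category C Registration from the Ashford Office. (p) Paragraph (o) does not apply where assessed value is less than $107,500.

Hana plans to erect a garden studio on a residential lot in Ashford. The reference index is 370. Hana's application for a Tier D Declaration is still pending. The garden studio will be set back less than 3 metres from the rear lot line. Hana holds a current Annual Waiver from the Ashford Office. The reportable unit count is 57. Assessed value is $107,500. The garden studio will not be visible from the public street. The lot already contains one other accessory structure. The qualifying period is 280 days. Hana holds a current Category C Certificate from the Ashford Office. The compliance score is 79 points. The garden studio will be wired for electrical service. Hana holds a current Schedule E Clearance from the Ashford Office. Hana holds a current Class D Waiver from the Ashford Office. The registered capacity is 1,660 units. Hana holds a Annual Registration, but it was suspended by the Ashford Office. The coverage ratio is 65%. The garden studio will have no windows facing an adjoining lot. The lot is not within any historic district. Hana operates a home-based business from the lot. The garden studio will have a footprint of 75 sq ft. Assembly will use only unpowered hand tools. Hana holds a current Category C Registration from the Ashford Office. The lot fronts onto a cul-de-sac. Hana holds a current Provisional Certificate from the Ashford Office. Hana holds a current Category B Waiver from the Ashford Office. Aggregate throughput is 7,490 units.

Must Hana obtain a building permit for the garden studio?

No — exception (d) applies; Hana does not need a building permit.

Exception (a) does not apply: the rear setback is under 3 m.
Exception (b) is satisfied on its face — the coverage ratio is 65%, meeting the 60% threshold; aggregate throughput is 7,490 units, meeting the 7,440 units threshold; a current Category C Certificate is held. Turning to paragraphs (h)–(i): (h) operates against (b): the registered capacity is 1,660 units, below the 1,770 units limit. (i), which would lift (h), does not operate here — the lot is not in a historic district. (b) is therefore removed.
Exception (c) does not apply: the lot already has another accessory structure.
Exception (d): the reportable unit count is 57, meeting the 55 threshold; a current Provisional Certificate is held; the structure's footprint is 75 sq ft, under the 80 sq ft limit — every condition holds. Under paragraphs (j)–(p): (j) would limit (d) — a current Schedule E Clearance is held — but (k) sets (j) aside: (k) applies — a home-based business operates on the lot. (l) would limit (k) — the compliance score is 79 points, less than the 83 points limit — but (m) sets (l) aside: (m) operates against (l): a current Class D Waiver is held. (n) would limit (m) — the reference index is 370, under the 416 limit — but (o) sets (n) aside: (o) operates against (n): a current Category C Registration is held. (p), which would lift (o), is not triggered — assessed value is $107,500, not less than $107,500. Exception (d) stands.
Exception (e) requires that the structure has no plumbing or electrical service; but electrical service is planned, so (e) is unavailable.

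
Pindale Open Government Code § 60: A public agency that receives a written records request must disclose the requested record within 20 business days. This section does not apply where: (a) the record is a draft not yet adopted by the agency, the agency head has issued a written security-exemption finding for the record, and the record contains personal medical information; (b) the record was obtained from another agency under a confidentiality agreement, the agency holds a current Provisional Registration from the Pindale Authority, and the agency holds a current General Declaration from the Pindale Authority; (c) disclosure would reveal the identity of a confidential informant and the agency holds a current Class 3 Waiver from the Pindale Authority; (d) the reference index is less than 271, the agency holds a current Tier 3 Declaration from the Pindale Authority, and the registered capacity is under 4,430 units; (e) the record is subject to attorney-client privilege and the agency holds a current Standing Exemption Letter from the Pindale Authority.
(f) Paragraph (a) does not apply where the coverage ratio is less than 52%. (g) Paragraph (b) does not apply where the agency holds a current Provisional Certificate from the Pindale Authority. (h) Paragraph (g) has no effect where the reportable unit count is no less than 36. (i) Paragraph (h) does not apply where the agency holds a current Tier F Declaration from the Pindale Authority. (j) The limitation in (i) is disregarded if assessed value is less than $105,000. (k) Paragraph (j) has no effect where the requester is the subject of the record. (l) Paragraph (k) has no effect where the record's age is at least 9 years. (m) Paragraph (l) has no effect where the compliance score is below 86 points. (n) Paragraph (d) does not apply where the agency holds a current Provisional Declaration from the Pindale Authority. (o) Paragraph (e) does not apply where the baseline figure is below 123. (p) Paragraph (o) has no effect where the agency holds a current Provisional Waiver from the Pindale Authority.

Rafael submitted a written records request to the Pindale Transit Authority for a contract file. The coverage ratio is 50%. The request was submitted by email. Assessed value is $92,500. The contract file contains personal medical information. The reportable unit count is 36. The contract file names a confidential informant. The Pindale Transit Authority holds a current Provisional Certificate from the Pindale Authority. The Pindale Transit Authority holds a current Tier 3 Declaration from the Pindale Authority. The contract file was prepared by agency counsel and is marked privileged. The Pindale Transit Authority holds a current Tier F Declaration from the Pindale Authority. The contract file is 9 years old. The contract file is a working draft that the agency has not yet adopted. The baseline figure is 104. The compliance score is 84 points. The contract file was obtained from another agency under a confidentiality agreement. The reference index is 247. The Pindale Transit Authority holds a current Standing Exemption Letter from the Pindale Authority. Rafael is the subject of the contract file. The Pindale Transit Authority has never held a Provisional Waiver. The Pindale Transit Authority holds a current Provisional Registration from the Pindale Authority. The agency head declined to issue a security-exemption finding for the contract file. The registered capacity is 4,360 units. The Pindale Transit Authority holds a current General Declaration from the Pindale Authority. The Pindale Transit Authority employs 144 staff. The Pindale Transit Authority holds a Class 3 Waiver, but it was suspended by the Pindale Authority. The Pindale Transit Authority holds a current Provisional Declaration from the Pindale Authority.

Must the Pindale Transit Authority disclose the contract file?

Exception (a) does not apply: the agency head declined to issue a security-exemption finding.
Exception (b)'s conditions are all satisfied: the contract file was obtained under a confidentiality agreement; a current Provisional Registration is held; a current General Declaration is held. But applying paragraphs (g)–(m): (g) operates against (b): a current Provisional Certificate is held. (h) would limit (g) — the reportable unit count is 36, meeting the 36 threshold — but (i) sets (h) aside: (i) operates against (h): a current Tier F Declaration is held. (j) is triggered (assessed value is $92,500, less than the $105,000 limit), but yields to (k): (k) operates against (j): Rafael is the subject of the contract file. (l) applies (the record's age is 9 years, meeting the 9 years threshold), but is displaced by (m): (m) is engaged — the compliance score is 84 points, below the 86 points limit. Exception (b) does not apply.
Exception (c) requires that the agency holds a current Class 3 Waiver from the Pindale Authority; but there is no Class 3 Waiver in force, so (c) is unavailable.
Exception (d) is satisfied on its face — the reference index is 247, less than the 271 limit; a current Tier 3 Declaration is held; the registered capacity is 4,360 units, under the 4,430 units limit. Turning to paragraph (n): (n) operates against (d): a current Provisional Declaration is held. (d) is therefore removed.
Exception (e): the contract file is privileged; a current Standing Exemption Letter is held — every condition holds. However, paragraphs (o)–(p) must be considered: (o) operates against (e): the baseline figure is 104, below the 123 limit. (p) is not engaged (no current Provisional Waiver is held), so (o) stands. Exception (e) does not apply.
No exception applies. The general rule governs.

Yes — the Pindale Transit Authority must disclose the contract file.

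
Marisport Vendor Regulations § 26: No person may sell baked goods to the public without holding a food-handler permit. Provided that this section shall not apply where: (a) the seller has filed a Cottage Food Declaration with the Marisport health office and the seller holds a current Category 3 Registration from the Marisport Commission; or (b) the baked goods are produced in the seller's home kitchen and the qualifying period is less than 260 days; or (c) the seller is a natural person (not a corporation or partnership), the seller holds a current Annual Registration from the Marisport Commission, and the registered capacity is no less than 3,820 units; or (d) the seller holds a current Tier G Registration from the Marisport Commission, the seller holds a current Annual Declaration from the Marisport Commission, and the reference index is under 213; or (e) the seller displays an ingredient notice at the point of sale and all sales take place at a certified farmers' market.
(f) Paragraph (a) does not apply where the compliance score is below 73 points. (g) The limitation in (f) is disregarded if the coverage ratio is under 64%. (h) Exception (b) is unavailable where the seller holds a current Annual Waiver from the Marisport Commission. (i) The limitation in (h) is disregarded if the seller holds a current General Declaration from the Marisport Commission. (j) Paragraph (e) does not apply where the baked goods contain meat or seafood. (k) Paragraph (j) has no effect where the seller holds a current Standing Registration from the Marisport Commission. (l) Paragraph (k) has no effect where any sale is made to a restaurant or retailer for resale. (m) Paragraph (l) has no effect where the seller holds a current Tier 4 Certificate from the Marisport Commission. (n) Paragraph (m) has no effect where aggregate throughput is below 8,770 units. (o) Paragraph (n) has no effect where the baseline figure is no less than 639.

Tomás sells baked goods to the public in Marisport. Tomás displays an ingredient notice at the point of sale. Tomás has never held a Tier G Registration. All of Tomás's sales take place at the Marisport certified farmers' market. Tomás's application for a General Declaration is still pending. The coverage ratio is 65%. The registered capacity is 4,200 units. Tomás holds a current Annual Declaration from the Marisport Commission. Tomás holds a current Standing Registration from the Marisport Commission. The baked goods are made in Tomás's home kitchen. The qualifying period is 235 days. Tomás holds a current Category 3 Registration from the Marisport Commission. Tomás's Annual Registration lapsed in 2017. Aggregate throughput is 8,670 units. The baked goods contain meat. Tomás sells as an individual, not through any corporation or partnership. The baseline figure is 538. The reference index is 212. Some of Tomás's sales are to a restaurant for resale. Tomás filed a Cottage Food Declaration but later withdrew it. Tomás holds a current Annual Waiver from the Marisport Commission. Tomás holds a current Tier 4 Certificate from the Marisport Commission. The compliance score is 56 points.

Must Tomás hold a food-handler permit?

Yes — Tomás must hold a food-handler permit.

Exception (a) fails — the Cottage Food Declaration was withdrawn.
Exception (b): the baked goods are home-kitchen produced; the qualifying period is 235 days, less than the 260 days limit — every condition holds. However, paragraphs (h)–(i) must be considered: (h) operates against (b): a current Annual Waiver is held. (i) is inapplicable (the General Declaration is not current), so (h) stands. Exception (b) does not apply.
Exception (c) does not apply: there is no Annual Registration in force.
Exception (d) requires that the seller holds a current Tier G Registration from the Marisport Commission; but no current Tier G Registration is held, so (d) is unavailable.
Exception (e): an ingredient notice is displayed; all sales are at a certified farmers' market — every condition holds. But applying paragraphs (j)–(o): (j) operates against (e): the baked goods contain meat. (k) operates (a current Standing Registration is held), but is set aside by (l): (l) applies — some sales are to a restaurant for resale. (m) would limit (l) — a current Tier 4 Certificate is held — but (n) sets (m) aside: (n) operates against (m): aggregate throughput is 8,670 units, below the 8,770 units limit. (o), which would lift (n), is not engaged — the baseline figure is 538, short of 639. So (e) is unavailable.
No exception displaces § 26.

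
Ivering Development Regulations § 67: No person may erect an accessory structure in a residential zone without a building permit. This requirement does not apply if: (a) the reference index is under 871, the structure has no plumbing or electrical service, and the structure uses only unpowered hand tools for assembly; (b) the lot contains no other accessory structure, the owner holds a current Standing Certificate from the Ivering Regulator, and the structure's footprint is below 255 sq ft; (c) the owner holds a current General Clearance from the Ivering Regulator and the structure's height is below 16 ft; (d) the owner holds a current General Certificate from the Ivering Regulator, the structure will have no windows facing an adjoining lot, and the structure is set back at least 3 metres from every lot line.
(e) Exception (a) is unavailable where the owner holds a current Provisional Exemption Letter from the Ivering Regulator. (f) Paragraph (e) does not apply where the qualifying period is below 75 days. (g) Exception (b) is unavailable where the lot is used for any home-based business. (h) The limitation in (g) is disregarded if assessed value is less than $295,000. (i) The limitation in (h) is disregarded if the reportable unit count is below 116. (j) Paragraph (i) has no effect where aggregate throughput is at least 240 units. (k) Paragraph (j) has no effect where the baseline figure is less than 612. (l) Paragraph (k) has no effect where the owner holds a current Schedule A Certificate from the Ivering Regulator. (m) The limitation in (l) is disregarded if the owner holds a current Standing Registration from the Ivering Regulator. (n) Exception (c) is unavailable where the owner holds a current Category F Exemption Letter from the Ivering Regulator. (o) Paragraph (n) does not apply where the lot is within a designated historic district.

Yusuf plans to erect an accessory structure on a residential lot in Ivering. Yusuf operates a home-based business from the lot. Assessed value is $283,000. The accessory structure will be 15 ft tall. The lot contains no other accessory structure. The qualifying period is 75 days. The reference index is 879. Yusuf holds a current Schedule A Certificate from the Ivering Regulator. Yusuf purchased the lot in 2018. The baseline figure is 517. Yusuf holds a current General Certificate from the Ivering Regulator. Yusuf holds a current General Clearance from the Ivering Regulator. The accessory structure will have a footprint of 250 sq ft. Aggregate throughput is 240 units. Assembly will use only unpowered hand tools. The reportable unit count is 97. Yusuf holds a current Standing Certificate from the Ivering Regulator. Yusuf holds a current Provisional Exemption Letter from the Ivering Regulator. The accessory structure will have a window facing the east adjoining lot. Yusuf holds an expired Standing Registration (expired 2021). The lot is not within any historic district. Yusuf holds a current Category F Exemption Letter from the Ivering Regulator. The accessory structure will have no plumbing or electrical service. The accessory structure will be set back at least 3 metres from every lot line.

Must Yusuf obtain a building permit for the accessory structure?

No — exception (b) applies; Yusuf does not need a building permit.

Exception (a) fails — the reference index is 879, not under 871.
Exception (b)'s conditions are all satisfied: the lot has no other accessory structure; a current Standing Certificate is held; the structure's footprint is 250 sq ft, below the 255 sq ft limit. Under paragraphs (g)–(m): (g) is triggered (a home-based business operates on the lot), but is overridden by (h): (h) operates against (g): assessed value is $283,000, less than the $295,000 limit. (i) would limit (h) — the reportable unit count is 97, below the 116 limit — but (j) sets (i) aside: (j) is engaged — aggregate throughput is 240 units, meeting the 240 units threshold. (k) would limit (j) — the baseline figure is 517, less than the 612 limit — but (l) sets (k) aside: (l) applies — a current Schedule A Certificate is held. (m), which would lift (l), does not operate here — there is no Standing Registration in force. So (b) applies.
All of (c)'s requirements are met (a current General Clearance is held; the structure's height is 15 ft, below the 16 ft limit). But: (n) operates against (c): a current Category F Exemption Letter is held. (o) is not engaged (the lot is not in a historic district), so (n) stands. So (c) is unavailable.
Exception (d) fails — a window faces an adjoining lot.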